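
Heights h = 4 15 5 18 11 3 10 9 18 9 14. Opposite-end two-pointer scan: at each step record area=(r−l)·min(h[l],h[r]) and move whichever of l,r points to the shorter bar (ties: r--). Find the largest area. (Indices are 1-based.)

max area = 126

l=1 r=11: min(4,14)*10=40 best=40 *, l++
l=2 r=11: min(15,14)*9=126 best=126 *, r--
l=2 r=10: min(15,9)*8=72 best=126, r--
l=2 r=9: min(15,18)*7=105 best=126, l++
l=3 r=9: min(5,18)*6=30 best=126, l++
l=4 r=9: min(18,18)*5=90 best=126, r--
l=4 r=8: min(18,9)*4=36 best=126, r--
l=4 r=7: min(18,10)*3=30 best=126, r--
l=4 r=6: min(18,3)*2=6 best=126, r--
l=4 r=5: min(18,11)*1=11 best=126, r--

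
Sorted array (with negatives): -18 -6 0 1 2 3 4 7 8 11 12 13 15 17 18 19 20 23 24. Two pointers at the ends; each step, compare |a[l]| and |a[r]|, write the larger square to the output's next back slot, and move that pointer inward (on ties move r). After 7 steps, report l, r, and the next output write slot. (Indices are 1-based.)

l=2, r=13, next write slot=12

l=1 r=19: |-18|<=|24| out[19]=576, r--
l=1 r=18: |-18|<=|23| out[18]=529, r--
l=1 r=17: |-18|<=|20| out[17]=400, r--
l=1 r=16: |-18|<=|19| out[16]=361, r--
l=1 r=15: |-18|<=|18| out[15]=324, r--
l=1 r=14: |-18|>|17| out[14]=324, l++
l=2 r=14: |-6|<=|17| out[13]=289, r--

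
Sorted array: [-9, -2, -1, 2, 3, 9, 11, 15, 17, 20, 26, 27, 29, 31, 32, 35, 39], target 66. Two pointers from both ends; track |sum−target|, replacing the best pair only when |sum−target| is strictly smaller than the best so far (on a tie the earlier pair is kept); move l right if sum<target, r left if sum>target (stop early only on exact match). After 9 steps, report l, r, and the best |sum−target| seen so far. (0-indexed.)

[0,16] -9+39=30 d=36 * → l++
[1,16] -2+39=37 d=29 * → l++
[2,16] -1+39=38 d=28 * → l++
[3,16] 2+39=41 d=25 * → l++
[4,16] 3+39=42 d=24 * → l++
[5,16] 9+39=48 d=18 * → l++
[6,16] 11+39=50 d=16 * → l++
[7,16] 15+39=54 d=12 * → l++
[8,16] 17+39=56 d=10 * → l++

l=9, r=16, best |Δ|=10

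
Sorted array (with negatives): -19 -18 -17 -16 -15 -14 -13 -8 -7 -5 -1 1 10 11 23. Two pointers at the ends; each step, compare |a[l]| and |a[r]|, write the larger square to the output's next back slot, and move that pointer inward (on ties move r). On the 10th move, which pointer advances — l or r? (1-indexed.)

r

l=1 r=15: |-19|<=|23| out[15]=529, r--
l=1 r=14: |-19|>|11| out[14]=361, l++
l=2 r=14: |-18|>|11| out[13]=324, l++
l=3 r=14: |-17|>|11| out[12]=289, l++
l=4 r=14: |-16|>|11| out[11]=256, l++
l=5 r=14: |-15|>|11| out[10]=225, l++
l=6 r=14: |-14|>|11| out[9]=196, l++
l=7 r=14: |-13|>|11| out[8]=169, l++
l=8 r=14: |-8|<=|11| out[7]=121, r--
l=8 r=13: |-8|<=|10| out[6]=100, r--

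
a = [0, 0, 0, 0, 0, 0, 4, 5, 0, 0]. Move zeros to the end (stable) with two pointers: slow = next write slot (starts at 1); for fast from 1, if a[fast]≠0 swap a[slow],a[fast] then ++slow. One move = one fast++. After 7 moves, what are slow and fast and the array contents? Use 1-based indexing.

slow=1 fast=1: a[fast]=0, fast++
slow=1 fast=2: a[fast]=0, fast++
slow=1 fast=3: a[fast]=0, fast++
slow=1 fast=4: a[fast]=0, fast++
slow=1 fast=5: a[fast]=0, fast++
slow=1 fast=6: a[fast]=0, fast++
slow=1 fast=7: a[fast]=4≠0 swap→a[1]=4, slow++,fast++

slow=2, fast=8, a=[4, 0, 0, 0, 0, 0, 0, 5, 0, 0]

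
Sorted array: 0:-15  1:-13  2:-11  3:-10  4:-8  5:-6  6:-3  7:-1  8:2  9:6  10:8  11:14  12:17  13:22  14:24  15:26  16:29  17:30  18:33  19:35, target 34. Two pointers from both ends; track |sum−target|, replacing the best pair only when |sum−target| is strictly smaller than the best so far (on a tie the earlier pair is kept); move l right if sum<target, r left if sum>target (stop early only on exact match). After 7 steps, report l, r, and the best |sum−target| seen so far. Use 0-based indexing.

[0,19] -15+35=20 d=14 * → l++
[1,19] -13+35=22 d=12 * → l++
[2,19] -11+35=24 d=10 * → l++
[3,19] -10+35=25 d=9 * → l++
[4,19] -8+35=27 d=7 * → l++
[5,19] -6+35=29 d=5 * → l++
[6,19] -3+35=32 d=2 * → l++

l=7, r=19, best |Δ|=2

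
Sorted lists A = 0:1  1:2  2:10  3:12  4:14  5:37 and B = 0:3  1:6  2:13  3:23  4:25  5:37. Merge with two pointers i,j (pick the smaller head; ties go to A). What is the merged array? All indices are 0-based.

[1, 2, 3, 6, 10, 12, 13, 14, 23, 25, 37, 37]

[i=0,j=0] A[i]=1<=B[j]=3 take 1 → i++
[i=1,j=0] A[i]=2<=B[j]=3 take 2 → i++
[i=2,j=0] A[i]=10>B[j]=3 take 3 → j++
[i=2,j=1] A[i]=10>B[j]=6 take 6 → j++
[i=2,j=2] A[i]=10<=B[j]=13 take 10 → i++
[i=3,j=2] A[i]=12<=B[j]=13 take 12 → i++
[i=4,j=2] A[i]=14>B[j]=13 take 13 → j++
[i=4,j=3] A[i]=14<=B[j]=23 take 14 → i++
[i=5,j=3] A[i]=37>B[j]=23 take 23 → j++
[i=5,j=4] A[i]=37>B[j]=25 take 25 → j++
[i=5,j=5] A[i]=37<=B[j]=37 take 37 → i++
[i=6,j=5] A done, take B[j]=37 → j++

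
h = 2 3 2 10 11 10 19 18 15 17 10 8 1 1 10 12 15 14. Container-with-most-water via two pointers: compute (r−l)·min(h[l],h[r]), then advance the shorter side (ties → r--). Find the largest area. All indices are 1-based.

[1,18] min(2,14)*17=34 best=34 * → l++
[2,18] min(3,14)*16=48 best=48 * → l++
[3,18] min(2,14)*15=30 best=48 → l++
[4,18] min(10,14)*14=140 best=140 * → l++
[5,18] min(11,14)*13=143 best=143 * → l++
[6,18] min(10,14)*12=120 best=143 → l++
[7,18] min(19,14)*11=154 best=154 * → r--
[7,17] min(19,15)*10=150 best=154 → r--
[7,16] min(19,12)*9=108 best=154 → r--
[7,15] min(19,10)*8=80 best=154 → r--
[7,14] min(19,1)*7=7 best=154 → r--
[7,13] min(19,1)*6=6 best=154 → r--
[7,12] min(19,8)*5=40 best=154 → r--
[7,11] min(19,10)*4=40 best=154 → r--
[7,10] min(19,17)*3=51 best=154 → r--
[7,9] min(19,15)*2=30 best=154 → r--
[7,8] min(19,18)*1=18 best=154 → r--

max area = 154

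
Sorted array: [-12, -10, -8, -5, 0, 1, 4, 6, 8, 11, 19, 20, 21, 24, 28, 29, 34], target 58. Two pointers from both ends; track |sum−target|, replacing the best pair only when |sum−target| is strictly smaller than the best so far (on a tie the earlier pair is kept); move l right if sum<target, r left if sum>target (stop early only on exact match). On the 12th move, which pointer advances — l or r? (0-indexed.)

[0,16] -12+34=22 d=36 * → l++
[1,16] -10+34=24 d=34 * → l++
[2,16] -8+34=26 d=32 * → l++
[3,16] -5+34=29 d=29 * → l++
[4,16] 0+34=34 d=24 * → l++
[5,16] 1+34=35 d=23 * → l++
[6,16] 4+34=38 d=20 * → l++
[7,16] 6+34=40 d=18 * → l++
[8,16] 8+34=42 d=16 * → l++
[9,16] 11+34=45 d=13 * → l++
[10,16] 19+34=53 d=5 * → l++
[11,16] 20+34=54 d=4 * → l++

l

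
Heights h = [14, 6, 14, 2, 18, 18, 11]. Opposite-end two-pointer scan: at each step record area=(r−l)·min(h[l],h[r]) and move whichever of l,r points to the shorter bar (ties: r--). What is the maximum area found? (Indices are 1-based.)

l=1 r=7: min(14,11)*6=66 best=66 *, r--
l=1 r=6: min(14,18)*5=70 best=70 *, l++
l=2 r=6: min(6,18)*4=24 best=70, l++
l=3 r=6: min(14,18)*3=42 best=70, l++
l=4 r=6: min(2,18)*2=4 best=70, l++
l=5 r=6: min(18,18)*1=18 best=70, r--

max area = 70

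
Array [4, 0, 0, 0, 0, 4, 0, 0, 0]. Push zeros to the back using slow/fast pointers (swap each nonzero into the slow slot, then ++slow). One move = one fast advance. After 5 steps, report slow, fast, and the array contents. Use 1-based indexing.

slow=1 fast=1: a[fast]=4≠0 swap→a[1]=4, slow++,fast++
slow=2 fast=2: a[fast]=0, fast++
slow=2 fast=3: a[fast]=0, fast++
slow=2 fast=4: a[fast]=0, fast++
slow=2 fast=5: a[fast]=0, fast++

slow=2, fast=6, a=[4, 0, 0, 0, 0, 4, 0, 0, 0]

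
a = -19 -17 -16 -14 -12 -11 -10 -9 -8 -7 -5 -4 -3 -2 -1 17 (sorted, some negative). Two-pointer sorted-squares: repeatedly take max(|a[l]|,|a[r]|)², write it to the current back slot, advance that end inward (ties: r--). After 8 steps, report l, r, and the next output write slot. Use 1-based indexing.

l=1 r=16: |-19|>|17| out[16]=361, l++
l=2 r=16: |-17|<=|17| out[15]=289, r--
l=2 r=15: |-17|>|-1| out[14]=289, l++
l=3 r=15: |-16|>|-1| out[13]=256, l++
l=4 r=15: |-14|>|-1| out[12]=196, l++
l=5 r=15: |-12|>|-1| out[11]=144, l++
l=6 r=15: |-11|>|-1| out[10]=121, l++
l=7 r=15: |-10|>|-1| out[9]=100, l++

l=8, r=15, next write slot=8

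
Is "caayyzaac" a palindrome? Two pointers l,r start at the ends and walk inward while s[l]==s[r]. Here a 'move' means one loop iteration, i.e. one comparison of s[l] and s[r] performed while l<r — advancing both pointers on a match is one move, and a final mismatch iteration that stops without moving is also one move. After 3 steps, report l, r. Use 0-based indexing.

l=0 r=8: 'c'=='c', l++,r--
l=1 r=7: 'a'=='a', l++,r--
l=2 r=6: 'a'=='a', l++,r--

l=3, r=5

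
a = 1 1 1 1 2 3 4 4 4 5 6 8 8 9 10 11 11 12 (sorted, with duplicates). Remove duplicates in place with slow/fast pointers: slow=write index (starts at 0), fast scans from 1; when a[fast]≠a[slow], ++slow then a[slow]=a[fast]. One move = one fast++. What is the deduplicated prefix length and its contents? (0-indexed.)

(s=0,f=1) a[fast]=1=a[slow] dup → fast++
(s=0,f=2) a[fast]=1=a[slow] dup → fast++
(s=0,f=3) a[fast]=1=a[slow] dup → fast++
(s=0,f=4) a[fast]=2≠a[slow]=1 write a[1]=2 → slow++,fast++
(s=1,f=5) a[fast]=3≠a[slow]=2 write a[2]=3 → slow++,fast++
(s=2,f=6) a[fast]=4≠a[slow]=3 write a[3]=4 → slow++,fast++
(s=3,f=7) a[fast]=4=a[slow] dup → fast++
(s=3,f=8) a[fast]=4=a[slow] dup → fast++
(s=3,f=9) a[fast]=5≠a[slow]=4 write a[4]=5 → slow++,fast++
(s=4,f=10) a[fast]=6≠a[slow]=5 write a[5]=6 → slow++,fast++
(s=5,f=11) a[fast]=8≠a[slow]=6 write a[6]=8 → slow++,fast++
(s=6,f=12) a[fast]=8=a[slow] dup → fast++
(s=6,f=13) a[fast]=9≠a[slow]=8 write a[7]=9 → slow++,fast++
(s=7,f=14) a[fast]=10≠a[slow]=9 write a[8]=10 → slow++,fast++
(s=8,f=15) a[fast]=11≠a[slow]=10 write a[9]=11 → slow++,fast++
(s=9,f=16) a[fast]=11=a[slow] dup → fast++
(s=9,f=17) a[fast]=12≠a[slow]=11 write a[10]=12 → slow++,fast++

length 11; prefix = [1, 2, 3, 4, 5, 6, 8, 9, 10, 11, 12]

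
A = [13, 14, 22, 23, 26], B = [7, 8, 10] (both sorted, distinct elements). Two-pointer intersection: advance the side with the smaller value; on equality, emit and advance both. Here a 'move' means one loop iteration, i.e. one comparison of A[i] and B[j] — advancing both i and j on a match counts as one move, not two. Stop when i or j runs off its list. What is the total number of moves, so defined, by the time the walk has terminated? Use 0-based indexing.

i=0 j=0: 13>7, j++
i=0 j=1: 13>8, j++
i=0 j=2: 13>10, j++

3 moves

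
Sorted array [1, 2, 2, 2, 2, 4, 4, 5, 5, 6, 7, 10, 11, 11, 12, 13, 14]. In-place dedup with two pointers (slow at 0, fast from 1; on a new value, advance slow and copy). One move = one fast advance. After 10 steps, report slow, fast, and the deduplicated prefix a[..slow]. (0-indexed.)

slow=5, fast=11, prefix=[1, 2, 4, 5, 6, 7]

slow=0 fast=1: a[fast]=2≠a[slow]=1 write a[1]=2, slow++,fast++
slow=1 fast=2: a[fast]=2=a[slow] dup, fast++
slow=1 fast=3: a[fast]=2=a[slow] dup, fast++
slow=1 fast=4: a[fast]=2=a[slow] dup, fast++
slow=1 fast=5: a[fast]=4≠a[slow]=2 write a[2]=4, slow++,fast++
slow=2 fast=6: a[fast]=4=a[slow] dup, fast++
slow=2 fast=7: a[fast]=5≠a[slow]=4 write a[3]=5, slow++,fast++
slow=3 fast=8: a[fast]=5=a[slow] dup, fast++
slow=3 fast=9: a[fast]=6≠a[slow]=5 write a[4]=6, slow++,fast++
slow=4 fast=10: a[fast]=7≠a[slow]=6 write a[5]=7, slow++,fast++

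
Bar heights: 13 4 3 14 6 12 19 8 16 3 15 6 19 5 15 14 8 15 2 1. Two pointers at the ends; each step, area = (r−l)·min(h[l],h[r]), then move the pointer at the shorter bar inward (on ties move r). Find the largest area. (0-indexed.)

max area = 221

l=0 r=19: min(13,1)*19=19 best=19 *, r--
l=0 r=18: min(13,2)*18=36 best=36 *, r--
l=0 r=17: min(13,15)*17=221 best=221 *, l++
l=1 r=17: min(4,15)*16=64 best=221, l++
l=2 r=17: min(3,15)*15=45 best=221, l++
l=3 r=17: min(14,15)*14=196 best=221, l++
l=4 r=17: min(6,15)*13=78 best=221, l++
l=5 r=17: min(12,15)*12=144 best=221, l++
l=6 r=17: min(19,15)*11=165 best=221, r--
l=6 r=16: min(19,8)*10=80 best=221, r--
l=6 r=15: min(19,14)*9=126 best=221, r--
l=6 r=14: min(19,15)*8=120 best=221, r--
l=6 r=13: min(19,5)*7=35 best=221, r--
l=6 r=12: min(19,19)*6=114 best=221, r--
l=6 r=11: min(19,6)*5=30 best=221, r--
l=6 r=10: min(19,15)*4=60 best=221, r--
l=6 r=9: min(19,3)*3=9 best=221, r--
l=6 r=8: min(19,16)*2=32 best=221, r--
l=6 r=7: min(19,8)*1=8 best=221, r--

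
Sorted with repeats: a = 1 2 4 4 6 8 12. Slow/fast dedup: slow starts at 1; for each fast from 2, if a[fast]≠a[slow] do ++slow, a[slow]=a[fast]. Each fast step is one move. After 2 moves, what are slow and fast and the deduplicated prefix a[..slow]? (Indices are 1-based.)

slow=3, fast=4, prefix=[1, 2, 4]

slow=1 fast=2: a[fast]=2≠a[slow]=1 write a[2]=2, slow++,fast++
slow=2 fast=3: a[fast]=4≠a[slow]=2 write a[3]=4, slow++,fast++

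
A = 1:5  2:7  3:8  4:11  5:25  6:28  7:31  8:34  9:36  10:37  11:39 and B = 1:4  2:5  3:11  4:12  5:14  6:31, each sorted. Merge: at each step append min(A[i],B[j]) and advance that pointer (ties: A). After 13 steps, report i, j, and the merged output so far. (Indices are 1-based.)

i=8, j=7, merged so far=[4, 5, 5, 7, 8, 11, 11, 12, 14, 25, 28, 31, 31]

[i=1,j=1] A[i]=5>B[j]=4 take 4 → j++
[i=1,j=2] A[i]=5<=B[j]=5 take 5 → i++
[i=2,j=2] A[i]=7>B[j]=5 take 5 → j++
[i=2,j=3] A[i]=7<=B[j]=11 take 7 → i++
[i=3,j=3] A[i]=8<=B[j]=11 take 8 → i++
[i=4,j=3] A[i]=11<=B[j]=11 take 11 → i++
[i=5,j=3] A[i]=25>B[j]=11 take 11 → j++
[i=5,j=4] A[i]=25>B[j]=12 take 12 → j++
[i=5,j=5] A[i]=25>B[j]=14 take 14 → j++
[i=5,j=6] A[i]=25<=B[j]=31 take 25 → i++
[i=6,j=6] A[i]=28<=B[j]=31 take 28 → i++
[i=7,j=6] A[i]=31<=B[j]=31 take 31 → i++
[i=8,j=6] A[i]=34>B[j]=31 take 31 → j++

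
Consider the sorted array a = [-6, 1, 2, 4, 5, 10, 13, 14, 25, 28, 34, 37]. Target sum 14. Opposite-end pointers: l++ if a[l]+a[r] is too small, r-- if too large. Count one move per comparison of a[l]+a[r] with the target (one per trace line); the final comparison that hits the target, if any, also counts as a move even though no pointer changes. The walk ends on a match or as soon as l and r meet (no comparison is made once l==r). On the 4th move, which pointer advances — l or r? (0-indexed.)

l=0 r=11: -6+37=31 >14, r--
l=0 r=10: -6+34=28 >14, r--
l=0 r=9: -6+28=22 >14, r--
l=0 r=8: -6+25=19 >14, r--

r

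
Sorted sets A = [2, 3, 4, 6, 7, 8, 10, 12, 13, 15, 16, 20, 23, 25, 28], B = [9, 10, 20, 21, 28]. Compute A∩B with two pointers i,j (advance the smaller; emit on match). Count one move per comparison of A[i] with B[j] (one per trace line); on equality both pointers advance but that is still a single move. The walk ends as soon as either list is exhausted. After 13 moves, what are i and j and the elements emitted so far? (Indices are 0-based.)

[i=0,j=0] 2<9 → i++
[i=1,j=0] 3<9 → i++
[i=2,j=0] 4<9 → i++
[i=3,j=0] 6<9 → i++
[i=4,j=0] 7<9 → i++
[i=5,j=0] 8<9 → i++
[i=6,j=0] 10>9 → j++
[i=6,j=1] 10==10 emit → i++,j++
[i=7,j=2] 12<20 → i++
[i=8,j=2] 13<20 → i++
[i=9,j=2] 15<20 → i++
[i=10,j=2] 16<20 → i++
[i=11,j=2] 20==20 emit → i++,j++

i=12, j=3, emitted=[10, 20]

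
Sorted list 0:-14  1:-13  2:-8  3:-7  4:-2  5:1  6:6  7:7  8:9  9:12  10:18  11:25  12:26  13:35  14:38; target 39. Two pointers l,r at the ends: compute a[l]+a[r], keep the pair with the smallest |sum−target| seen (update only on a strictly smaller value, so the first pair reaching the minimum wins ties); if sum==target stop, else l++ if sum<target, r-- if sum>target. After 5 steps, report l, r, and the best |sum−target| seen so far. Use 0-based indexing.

l=5, r=14, best |Δ|=3

l=0 r=14: -14+38=24 d=15 *, l++
l=1 r=14: -13+38=25 d=14 *, l++
l=2 r=14: -8+38=30 d=9 *, l++
l=3 r=14: -7+38=31 d=8 *, l++
l=4 r=14: -2+38=36 d=3 *, l++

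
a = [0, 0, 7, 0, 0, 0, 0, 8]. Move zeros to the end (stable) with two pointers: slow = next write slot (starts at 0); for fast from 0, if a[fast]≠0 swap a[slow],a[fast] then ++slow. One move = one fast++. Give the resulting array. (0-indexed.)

slow=0 fast=0: a[fast]=0, fast++
slow=0 fast=1: a[fast]=0, fast++
slow=0 fast=2: a[fast]=7≠0 swap→a[0]=7, slow++,fast++
slow=1 fast=3: a[fast]=0, fast++
slow=1 fast=4: a[fast]=0, fast++
slow=1 fast=5: a[fast]=0, fast++
slow=1 fast=6: a[fast]=0, fast++
slow=1 fast=7: a[fast]=8≠0 swap→a[1]=8, slow++,fast++

[7, 8, 0, 0, 0, 0, 0, 0]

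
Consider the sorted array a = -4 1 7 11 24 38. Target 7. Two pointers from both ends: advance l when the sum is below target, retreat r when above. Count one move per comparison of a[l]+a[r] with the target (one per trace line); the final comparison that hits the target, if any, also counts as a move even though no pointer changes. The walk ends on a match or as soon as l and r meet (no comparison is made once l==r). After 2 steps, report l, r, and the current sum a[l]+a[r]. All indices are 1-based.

l=1, r=4, sum=7

l=1 r=6: -4+38=34 >7, r--
l=1 r=5: -4+24=20 >7, r--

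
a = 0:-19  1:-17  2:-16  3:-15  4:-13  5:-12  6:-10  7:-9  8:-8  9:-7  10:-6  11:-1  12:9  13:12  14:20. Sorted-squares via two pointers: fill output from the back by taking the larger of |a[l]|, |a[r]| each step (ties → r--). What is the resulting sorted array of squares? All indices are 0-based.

[1, 36, 49, 64, 81, 81, 100, 144, 144, 169, 225, 256, 289, 361, 400]

l=0 r=14: |-19|<=|20| out[14]=400, r--
l=0 r=13: |-19|>|12| out[13]=361, l++
l=1 r=13: |-17|>|12| out[12]=289, l++
l=2 r=13: |-16|>|12| out[11]=256, l++
l=3 r=13: |-15|>|12| out[10]=225, l++
l=4 r=13: |-13|>|12| out[9]=169, l++
l=5 r=13: |-12|<=|12| out[8]=144, r--
l=5 r=12: |-12|>|9| out[7]=144, l++
l=6 r=12: |-10|>|9| out[6]=100, l++
l=7 r=12: |-9|<=|9| out[5]=81, r--
l=7 r=11: |-9|>|-1| out[4]=81, l++
l=8 r=11: |-8|>|-1| out[3]=64, l++
l=9 r=11: |-7|>|-1| out[2]=49, l++
l=10 r=11: |-6|>|-1| out[1]=36, l++
l=11 r=11: |-1|<=|-1| out[0]=1, r--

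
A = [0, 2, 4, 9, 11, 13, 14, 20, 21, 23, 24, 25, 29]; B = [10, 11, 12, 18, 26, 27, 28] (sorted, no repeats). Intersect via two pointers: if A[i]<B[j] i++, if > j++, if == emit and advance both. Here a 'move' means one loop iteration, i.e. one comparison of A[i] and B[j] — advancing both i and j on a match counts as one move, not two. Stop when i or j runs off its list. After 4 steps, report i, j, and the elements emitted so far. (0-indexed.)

i=4, j=0, emitted=[]

i=0 j=0: 0<10, i++
i=1 j=0: 2<10, i++
i=2 j=0: 4<10, i++
i=3 j=0: 9<10, i++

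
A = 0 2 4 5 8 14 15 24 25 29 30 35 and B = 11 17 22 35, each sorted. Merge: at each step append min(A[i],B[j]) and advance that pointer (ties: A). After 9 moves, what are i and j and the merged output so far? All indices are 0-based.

i=7, j=2, merged so far=[0, 2, 4, 5, 8, 11, 14, 15, 17]

[i=0,j=0] A[i]=0<=B[j]=11 take 0 → i++
[i=1,j=0] A[i]=2<=B[j]=11 take 2 → i++
[i=2,j=0] A[i]=4<=B[j]=11 take 4 → i++
[i=3,j=0] A[i]=5<=B[j]=11 take 5 → i++
[i=4,j=0] A[i]=8<=B[j]=11 take 8 → i++
[i=5,j=0] A[i]=14>B[j]=11 take 11 → j++
[i=5,j=1] A[i]=14<=B[j]=17 take 14 → i++
[i=6,j=1] A[i]=15<=B[j]=17 take 15 → i++
[i=7,j=1] A[i]=24>B[j]=17 take 17 → j++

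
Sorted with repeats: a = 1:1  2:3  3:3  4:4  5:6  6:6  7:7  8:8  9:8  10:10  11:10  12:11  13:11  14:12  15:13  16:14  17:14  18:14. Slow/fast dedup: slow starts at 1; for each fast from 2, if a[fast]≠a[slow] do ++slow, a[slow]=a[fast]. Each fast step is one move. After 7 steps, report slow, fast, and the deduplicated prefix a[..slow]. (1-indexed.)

(s=1,f=2) a[fast]=3≠a[slow]=1 write a[2]=3 → slow++,fast++
(s=2,f=3) a[fast]=3=a[slow] dup → fast++
(s=2,f=4) a[fast]=4≠a[slow]=3 write a[3]=4 → slow++,fast++
(s=3,f=5) a[fast]=6≠a[slow]=4 write a[4]=6 → slow++,fast++
(s=4,f=6) a[fast]=6=a[slow] dup → fast++
(s=4,f=7) a[fast]=7≠a[slow]=6 write a[5]=7 → slow++,fast++
(s=5,f=8) a[fast]=8≠a[slow]=7 write a[6]=8 → slow++,fast++

slow=6, fast=9, prefix=[1, 3, 4, 6, 7, 8]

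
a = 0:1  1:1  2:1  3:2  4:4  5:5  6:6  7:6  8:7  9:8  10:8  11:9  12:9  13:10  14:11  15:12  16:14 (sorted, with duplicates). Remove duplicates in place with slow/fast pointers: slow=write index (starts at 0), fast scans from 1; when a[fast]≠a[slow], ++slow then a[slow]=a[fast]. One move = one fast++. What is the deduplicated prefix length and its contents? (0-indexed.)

length 12; prefix = [1, 2, 4, 5, 6, 7, 8, 9, 10, 11, 12, 14]

(s=0,f=1) a[fast]=1=a[slow] dup → fast++
(s=0,f=2) a[fast]=1=a[slow] dup → fast++
(s=0,f=3) a[fast]=2≠a[slow]=1 write a[1]=2 → slow++,fast++
(s=1,f=4) a[fast]=4≠a[slow]=2 write a[2]=4 → slow++,fast++
(s=2,f=5) a[fast]=5≠a[slow]=4 write a[3]=5 → slow++,fast++
(s=3,f=6) a[fast]=6≠a[slow]=5 write a[4]=6 → slow++,fast++
(s=4,f=7) a[fast]=6=a[slow] dup → fast++
(s=4,f=8) a[fast]=7≠a[slow]=6 write a[5]=7 → slow++,fast++
(s=5,f=9) a[fast]=8≠a[slow]=7 write a[6]=8 → slow++,fast++
(s=6,f=10) a[fast]=8=a[slow] dup → fast++
(s=6,f=11) a[fast]=9≠a[slow]=8 write a[7]=9 → slow++,fast++
(s=7,f=12) a[fast]=9=a[slow] dup → fast++
(s=7,f=13) a[fast]=10≠a[slow]=9 write a[8]=10 → slow++,fast++
(s=8,f=14) a[fast]=11≠a[slow]=10 write a[9]=11 → slow++,fast++
(s=9,f=15) a[fast]=12≠a[slow]=11 write a[10]=12 → slow++,fast++
(s=10,f=16) a[fast]=14≠a[slow]=12 write a[11]=14 → slow++,fast++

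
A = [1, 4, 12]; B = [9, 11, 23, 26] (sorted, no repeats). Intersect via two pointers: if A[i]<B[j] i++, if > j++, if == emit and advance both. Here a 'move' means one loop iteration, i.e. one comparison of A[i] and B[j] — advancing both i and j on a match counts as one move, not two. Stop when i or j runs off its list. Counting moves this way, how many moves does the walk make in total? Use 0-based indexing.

[i=0,j=0] 1<9 → i++
[i=1,j=0] 4<9 → i++
[i=2,j=0] 12>9 → j++
[i=2,j=1] 12>11 → j++
[i=2,j=2] 12<23 → i++

5 moves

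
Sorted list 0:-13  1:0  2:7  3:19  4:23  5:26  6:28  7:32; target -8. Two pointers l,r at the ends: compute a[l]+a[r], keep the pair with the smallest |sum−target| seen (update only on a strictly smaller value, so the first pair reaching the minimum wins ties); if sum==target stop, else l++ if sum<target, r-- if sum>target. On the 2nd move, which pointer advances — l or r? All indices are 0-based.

l=0 r=7: -13+32=19 d=27 *, r--
l=0 r=6: -13+28=15 d=23 *, r--

r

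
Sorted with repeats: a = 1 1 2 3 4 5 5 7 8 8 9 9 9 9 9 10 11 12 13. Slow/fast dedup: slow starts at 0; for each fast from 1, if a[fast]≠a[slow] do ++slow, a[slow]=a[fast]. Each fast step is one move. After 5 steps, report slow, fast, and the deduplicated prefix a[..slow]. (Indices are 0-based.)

slow=0 fast=1: a[fast]=1=a[slow] dup, fast++
slow=0 fast=2: a[fast]=2≠a[slow]=1 write a[1]=2, slow++,fast++
slow=1 fast=3: a[fast]=3≠a[slow]=2 write a[2]=3, slow++,fast++
slow=2 fast=4: a[fast]=4≠a[slow]=3 write a[3]=4, slow++,fast++
slow=3 fast=5: a[fast]=5≠a[slow]=4 write a[4]=5, slow++,fast++

slow=4, fast=6, prefix=[1, 2, 3, 4, 5]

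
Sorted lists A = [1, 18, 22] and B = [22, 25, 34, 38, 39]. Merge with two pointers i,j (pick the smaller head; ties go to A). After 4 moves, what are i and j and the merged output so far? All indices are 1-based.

i=4, j=2, merged so far=[1, 18, 22, 22]

[i=1,j=1] A[i]=1<=B[j]=22 take 1 → i++
[i=2,j=1] A[i]=18<=B[j]=22 take 18 → i++
[i=3,j=1] A[i]=22<=B[j]=22 take 22 → i++
[i=4,j=1] A done, take B[j]=22 → j++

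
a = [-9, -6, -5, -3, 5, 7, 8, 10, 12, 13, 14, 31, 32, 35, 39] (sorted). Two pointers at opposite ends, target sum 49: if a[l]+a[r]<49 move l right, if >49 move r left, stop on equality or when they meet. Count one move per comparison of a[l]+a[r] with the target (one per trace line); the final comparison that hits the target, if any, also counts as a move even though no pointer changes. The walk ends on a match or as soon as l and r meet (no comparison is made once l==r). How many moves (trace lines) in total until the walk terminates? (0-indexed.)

8 moves

l=0 r=14: -9+39=30 <49, l++
l=1 r=14: -6+39=33 <49, l++
l=2 r=14: -5+39=34 <49, l++
l=3 r=14: -3+39=36 <49, l++
l=4 r=14: 5+39=44 <49, l++
l=5 r=14: 7+39=46 <49, l++
l=6 r=14: 8+39=47 <49, l++
l=7 r=14: 10+39=49, found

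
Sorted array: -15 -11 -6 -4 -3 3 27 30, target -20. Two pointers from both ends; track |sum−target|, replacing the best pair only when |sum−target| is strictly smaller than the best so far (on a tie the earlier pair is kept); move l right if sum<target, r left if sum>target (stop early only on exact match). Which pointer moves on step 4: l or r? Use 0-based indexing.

l=0 r=7: -15+30=15 d=35 *, r--
l=0 r=6: -15+27=12 d=32 *, r--
l=0 r=5: -15+3=-12 d=8 *, r--
l=0 r=4: -15+-3=-18 d=2 *, r--

r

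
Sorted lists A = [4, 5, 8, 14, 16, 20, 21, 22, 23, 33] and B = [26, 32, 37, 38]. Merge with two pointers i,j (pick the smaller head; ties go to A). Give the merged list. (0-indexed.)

[4, 5, 8, 14, 16, 20, 21, 22, 23, 26, 32, 33, 37, 38]

i=0 j=0: A[i]=4<=B[j]=26 take 4, i++
i=1 j=0: A[i]=5<=B[j]=26 take 5, i++
i=2 j=0: A[i]=8<=B[j]=26 take 8, i++
i=3 j=0: A[i]=14<=B[j]=26 take 14, i++
i=4 j=0: A[i]=16<=B[j]=26 take 16, i++
i=5 j=0: A[i]=20<=B[j]=26 take 20, i++
i=6 j=0: A[i]=21<=B[j]=26 take 21, i++
i=7 j=0: A[i]=22<=B[j]=26 take 22, i++
i=8 j=0: A[i]=23<=B[j]=26 take 23, i++
i=9 j=0: A[i]=33>B[j]=26 take 26, j++
i=9 j=1: A[i]=33>B[j]=32 take 32, j++
i=9 j=2: A[i]=33<=B[j]=37 take 33, i++
i=10 j=2: A done, take B[j]=37, j++
i=10 j=3: A done, take B[j]=38, j++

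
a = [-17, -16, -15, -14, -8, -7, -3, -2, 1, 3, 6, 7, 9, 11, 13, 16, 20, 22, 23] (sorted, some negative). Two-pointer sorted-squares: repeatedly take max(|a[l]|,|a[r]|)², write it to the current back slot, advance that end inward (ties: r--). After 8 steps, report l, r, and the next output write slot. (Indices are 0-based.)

l=4, r=14, next write slot=10

l=0 r=18: |-17|<=|23| out[18]=529, r--
l=0 r=17: |-17|<=|22| out[17]=484, r--
l=0 r=16: |-17|<=|20| out[16]=400, r--
l=0 r=15: |-17|>|16| out[15]=289, l++
l=1 r=15: |-16|<=|16| out[14]=256, r--
l=1 r=14: |-16|>|13| out[13]=256, l++
l=2 r=14: |-15|>|13| out[12]=225, l++
l=3 r=14: |-14|>|13| out[11]=196, l++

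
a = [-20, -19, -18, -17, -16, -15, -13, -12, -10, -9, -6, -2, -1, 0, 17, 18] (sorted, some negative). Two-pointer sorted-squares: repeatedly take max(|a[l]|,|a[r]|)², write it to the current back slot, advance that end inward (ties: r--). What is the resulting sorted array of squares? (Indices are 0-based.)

[0, 1, 4, 36, 81, 100, 144, 169, 225, 256, 289, 289, 324, 324, 361, 400]

l=0 r=15: |-20|>|18| out[15]=400, l++
l=1 r=15: |-19|>|18| out[14]=361, l++
l=2 r=15: |-18|<=|18| out[13]=324, r--
l=2 r=14: |-18|>|17| out[12]=324, l++
l=3 r=14: |-17|<=|17| out[11]=289, r--
l=3 r=13: |-17|>|0| out[10]=289, l++
l=4 r=13: |-16|>|0| out[9]=256, l++
l=5 r=13: |-15|>|0| out[8]=225, l++
l=6 r=13: |-13|>|0| out[7]=169, l++
l=7 r=13: |-12|>|0| out[6]=144, l++
l=8 r=13: |-10|>|0| out[5]=100, l++
l=9 r=13: |-9|>|0| out[4]=81, l++
l=10 r=13: |-6|>|0| out[3]=36, l++
l=11 r=13: |-2|>|0| out[2]=4, l++
l=12 r=13: |-1|>|0| out[1]=1, l++
l=13 r=13: |0|<=|0| out[0]=0, r--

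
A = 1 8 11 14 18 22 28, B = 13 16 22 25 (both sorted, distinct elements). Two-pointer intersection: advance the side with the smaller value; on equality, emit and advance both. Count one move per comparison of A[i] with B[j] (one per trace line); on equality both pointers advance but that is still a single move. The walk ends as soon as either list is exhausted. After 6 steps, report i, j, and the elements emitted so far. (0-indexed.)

i=4, j=2, emitted=[]

i=0 j=0: 1<13, i++
i=1 j=0: 8<13, i++
i=2 j=0: 11<13, i++
i=3 j=0: 14>13, j++
i=3 j=1: 14<16, i++
i=4 j=1: 18>16, j++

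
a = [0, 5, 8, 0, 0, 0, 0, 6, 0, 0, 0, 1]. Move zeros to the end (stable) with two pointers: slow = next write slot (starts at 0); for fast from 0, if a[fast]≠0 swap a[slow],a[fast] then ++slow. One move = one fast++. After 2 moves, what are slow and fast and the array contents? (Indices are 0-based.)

slow=0 fast=0: a[fast]=0, fast++
slow=0 fast=1: a[fast]=5≠0 swap→a[0]=5, slow++,fast++

slow=1, fast=2, a=[5, 0, 8, 0, 0, 0, 0, 6, 0, 0, 0, 1]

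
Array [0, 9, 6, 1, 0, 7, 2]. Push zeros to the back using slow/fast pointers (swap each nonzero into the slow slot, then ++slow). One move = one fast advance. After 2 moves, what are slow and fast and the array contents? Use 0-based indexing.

(s=0,f=0) a[fast]=0 → fast++
(s=0,f=1) a[fast]=9≠0 swap→a[0]=9 → slow++,fast++

slow=1, fast=2, a=[9, 0, 6, 1, 0, 7, 2]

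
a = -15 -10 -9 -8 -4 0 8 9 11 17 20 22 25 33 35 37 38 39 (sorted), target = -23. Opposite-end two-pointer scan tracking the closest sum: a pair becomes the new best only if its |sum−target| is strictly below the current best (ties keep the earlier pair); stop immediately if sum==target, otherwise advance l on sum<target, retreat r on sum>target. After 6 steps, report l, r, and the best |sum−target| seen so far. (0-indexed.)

l=0, r=11, best |Δ|=33

l=0 r=17: -15+39=24 d=47 *, r--
l=0 r=16: -15+38=23 d=46 *, r--
l=0 r=15: -15+37=22 d=45 *, r--
l=0 r=14: -15+35=20 d=43 *, r--
l=0 r=13: -15+33=18 d=41 *, r--
l=0 r=12: -15+25=10 d=33 *, r--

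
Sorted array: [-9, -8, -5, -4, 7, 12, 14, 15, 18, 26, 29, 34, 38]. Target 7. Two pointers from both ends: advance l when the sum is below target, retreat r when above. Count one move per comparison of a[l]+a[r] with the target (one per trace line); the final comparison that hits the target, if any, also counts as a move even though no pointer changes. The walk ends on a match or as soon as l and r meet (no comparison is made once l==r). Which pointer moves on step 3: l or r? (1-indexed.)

[1,13] -9+38=29 >7 → r--
[1,12] -9+34=25 >7 → r--
[1,11] -9+29=20 >7 → r--

r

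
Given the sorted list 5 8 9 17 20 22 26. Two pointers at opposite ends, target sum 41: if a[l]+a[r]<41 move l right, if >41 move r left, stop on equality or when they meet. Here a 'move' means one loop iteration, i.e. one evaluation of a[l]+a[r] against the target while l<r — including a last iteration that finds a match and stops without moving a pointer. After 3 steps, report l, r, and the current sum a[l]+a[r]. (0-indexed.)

l=0 r=6: 5+26=31 <41, l++
l=1 r=6: 8+26=34 <41, l++
l=2 r=6: 9+26=35 <41, l++

l=3, r=6, sum=43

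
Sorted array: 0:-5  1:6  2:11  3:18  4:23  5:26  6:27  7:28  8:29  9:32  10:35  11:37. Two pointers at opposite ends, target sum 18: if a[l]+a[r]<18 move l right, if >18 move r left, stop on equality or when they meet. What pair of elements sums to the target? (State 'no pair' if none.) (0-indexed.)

[0,11] -5+37=32 >18 → r--
[0,10] -5+35=30 >18 → r--
[0,9] -5+32=27 >18 → r--
[0,8] -5+29=24 >18 → r--
[0,7] -5+28=23 >18 → r--
[0,6] -5+27=22 >18 → r--
[0,5] -5+26=21 >18 → r--
[0,4] -5+23=18 → found

(-5, 23)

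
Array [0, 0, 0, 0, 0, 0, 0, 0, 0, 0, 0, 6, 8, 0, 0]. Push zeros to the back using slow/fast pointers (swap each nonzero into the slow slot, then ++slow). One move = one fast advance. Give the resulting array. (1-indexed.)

(s=1,f=1) a[fast]=0 → fast++
(s=1,f=2) a[fast]=0 → fast++
(s=1,f=3) a[fast]=0 → fast++
(s=1,f=4) a[fast]=0 → fast++
(s=1,f=5) a[fast]=0 → fast++
(s=1,f=6) a[fast]=0 → fast++
(s=1,f=7) a[fast]=0 → fast++
(s=1,f=8) a[fast]=0 → fast++
(s=1,f=9) a[fast]=0 → fast++
(s=1,f=10) a[fast]=0 → fast++
(s=1,f=11) a[fast]=0 → fast++
(s=1,f=12) a[fast]=6≠0 swap→a[1]=6 → slow++,fast++
(s=2,f=13) a[fast]=8≠0 swap→a[2]=8 → slow++,fast++
(s=3,f=14) a[fast]=0 → fast++
(s=3,f=15) a[fast]=0 → fast++

[6, 8, 0, 0, 0, 0, 0, 0, 0, 0, 0, 0, 0, 0, 0]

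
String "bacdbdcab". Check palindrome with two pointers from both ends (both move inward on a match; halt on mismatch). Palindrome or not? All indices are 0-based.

l=0 r=8: 'b'=='b', l++,r--
l=1 r=7: 'a'=='a', l++,r--
l=2 r=6: 'c'=='c', l++,r--
l=3 r=5: 'd'=='d', l++,r--

palindrome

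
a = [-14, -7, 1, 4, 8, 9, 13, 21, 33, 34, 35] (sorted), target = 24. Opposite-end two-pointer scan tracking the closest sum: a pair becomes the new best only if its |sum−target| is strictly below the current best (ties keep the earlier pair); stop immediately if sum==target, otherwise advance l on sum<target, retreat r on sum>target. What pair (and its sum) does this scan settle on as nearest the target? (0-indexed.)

[0,10] -14+35=21 d=3 * → l++
[1,10] -7+35=28 d=4 → r--
[1,9] -7+34=27 d=3 → r--
[1,8] -7+33=26 d=2 * → r--
[1,7] -7+21=14 d=10 → l++
[2,7] 1+21=22 d=2 → l++
[3,7] 4+21=25 d=1 * → r--
[3,6] 4+13=17 d=7 → l++
[4,6] 8+13=21 d=3 → l++
[5,6] 9+13=22 d=2 → l++

pair (4, 21) with sum 25 (|Δ|=1)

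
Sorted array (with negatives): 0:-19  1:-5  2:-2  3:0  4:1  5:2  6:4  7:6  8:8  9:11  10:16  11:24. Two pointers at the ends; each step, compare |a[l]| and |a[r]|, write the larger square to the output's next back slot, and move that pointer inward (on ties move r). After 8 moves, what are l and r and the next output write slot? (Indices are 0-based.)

l=2, r=5, next write slot=3

[0,11] |-19|<=|24| out[11]=576 → r--
[0,10] |-19|>|16| out[10]=361 → l++
[1,10] |-5|<=|16| out[9]=256 → r--
[1,9] |-5|<=|11| out[8]=121 → r--
[1,8] |-5|<=|8| out[7]=64 → r--
[1,7] |-5|<=|6| out[6]=36 → r--
[1,6] |-5|>|4| out[5]=25 → l++
[2,6] |-2|<=|4| out[4]=16 → r--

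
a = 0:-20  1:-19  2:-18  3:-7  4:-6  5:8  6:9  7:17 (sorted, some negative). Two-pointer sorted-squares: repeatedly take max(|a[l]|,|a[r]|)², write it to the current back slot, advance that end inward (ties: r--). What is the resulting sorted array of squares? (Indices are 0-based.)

[0,7] |-20|>|17| out[7]=400 → l++
[1,7] |-19|>|17| out[6]=361 → l++
[2,7] |-18|>|17| out[5]=324 → l++
[3,7] |-7|<=|17| out[4]=289 → r--
[3,6] |-7|<=|9| out[3]=81 → r--
[3,5] |-7|<=|8| out[2]=64 → r--
[3,4] |-7|>|-6| out[1]=49 → l++
[4,4] |-6|<=|-6| out[0]=36 → r--

[36, 49, 64, 81, 289, 324, 361, 400]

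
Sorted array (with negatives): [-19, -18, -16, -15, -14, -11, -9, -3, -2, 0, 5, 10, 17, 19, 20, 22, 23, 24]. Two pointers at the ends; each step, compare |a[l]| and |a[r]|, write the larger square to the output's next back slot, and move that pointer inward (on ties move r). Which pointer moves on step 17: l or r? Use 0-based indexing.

l

[0,17] |-19|<=|24| out[17]=576 → r--
[0,16] |-19|<=|23| out[16]=529 → r--
[0,15] |-19|<=|22| out[15]=484 → r--
[0,14] |-19|<=|20| out[14]=400 → r--
[0,13] |-19|<=|19| out[13]=361 → r--
[0,12] |-19|>|17| out[12]=361 → l++
[1,12] |-18|>|17| out[11]=324 → l++
[2,12] |-16|<=|17| out[10]=289 → r--
[2,11] |-16|>|10| out[9]=256 → l++
[3,11] |-15|>|10| out[8]=225 → l++
[4,11] |-14|>|10| out[7]=196 → l++
[5,11] |-11|>|10| out[6]=121 → l++
[6,11] |-9|<=|10| out[5]=100 → r--
[6,10] |-9|>|5| out[4]=81 → l++
[7,10] |-3|<=|5| out[3]=25 → r--
[7,9] |-3|>|0| out[2]=9 → l++
[8,9] |-2|>|0| out[1]=4 → l++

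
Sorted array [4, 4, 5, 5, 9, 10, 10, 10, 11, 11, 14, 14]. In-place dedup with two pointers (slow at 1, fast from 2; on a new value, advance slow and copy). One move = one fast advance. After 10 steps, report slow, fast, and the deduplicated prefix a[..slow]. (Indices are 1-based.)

slow=6, fast=12, prefix=[4, 5, 9, 10, 11, 14]

(s=1,f=2) a[fast]=4=a[slow] dup → fast++
(s=1,f=3) a[fast]=5≠a[slow]=4 write a[2]=5 → slow++,fast++
(s=2,f=4) a[fast]=5=a[slow] dup → fast++
(s=2,f=5) a[fast]=9≠a[slow]=5 write a[3]=9 → slow++,fast++
(s=3,f=6) a[fast]=10≠a[slow]=9 write a[4]=10 → slow++,fast++
(s=4,f=7) a[fast]=10=a[slow] dup → fast++
(s=4,f=8) a[fast]=10=a[slow] dup → fast++
(s=4,f=9) a[fast]=11≠a[slow]=10 write a[5]=11 → slow++,fast++
(s=5,f=10) a[fast]=11=a[slow] dup → fast++
(s=5,f=11) a[fast]=14≠a[slow]=11 write a[6]=14 → slow++,fast++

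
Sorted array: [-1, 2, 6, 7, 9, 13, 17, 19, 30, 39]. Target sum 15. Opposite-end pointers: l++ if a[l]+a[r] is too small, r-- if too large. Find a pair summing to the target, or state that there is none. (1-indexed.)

(2, 13)

[1,10] -1+39=38 >15 → r--
[1,9] -1+30=29 >15 → r--
[1,8] -1+19=18 >15 → r--
[1,7] -1+17=16 >15 → r--
[1,6] -1+13=12 <15 → l++
[2,6] 2+13=15 → found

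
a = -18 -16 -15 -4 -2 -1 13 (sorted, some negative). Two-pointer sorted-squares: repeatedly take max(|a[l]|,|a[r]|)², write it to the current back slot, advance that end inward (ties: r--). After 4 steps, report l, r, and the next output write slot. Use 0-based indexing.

l=0 r=6: |-18|>|13| out[6]=324, l++
l=1 r=6: |-16|>|13| out[5]=256, l++
l=2 r=6: |-15|>|13| out[4]=225, l++
l=3 r=6: |-4|<=|13| out[3]=169, r--

l=3, r=5, next write slot=2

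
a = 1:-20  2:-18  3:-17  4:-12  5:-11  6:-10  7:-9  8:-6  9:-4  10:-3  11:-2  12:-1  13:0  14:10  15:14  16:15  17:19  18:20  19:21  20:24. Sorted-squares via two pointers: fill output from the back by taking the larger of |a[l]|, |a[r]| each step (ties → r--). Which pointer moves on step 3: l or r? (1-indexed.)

l=1 r=20: |-20|<=|24| out[20]=576, r--
l=1 r=19: |-20|<=|21| out[19]=441, r--
l=1 r=18: |-20|<=|20| out[18]=400, r--

r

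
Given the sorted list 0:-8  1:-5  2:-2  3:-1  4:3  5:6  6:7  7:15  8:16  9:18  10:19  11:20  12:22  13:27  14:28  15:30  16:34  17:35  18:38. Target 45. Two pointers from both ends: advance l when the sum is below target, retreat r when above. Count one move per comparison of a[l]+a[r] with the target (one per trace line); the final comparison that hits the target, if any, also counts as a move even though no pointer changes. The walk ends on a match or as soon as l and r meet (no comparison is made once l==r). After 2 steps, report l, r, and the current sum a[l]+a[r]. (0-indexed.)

l=0 r=18: -8+38=30 <45, l++
l=1 r=18: -5+38=33 <45, l++

l=2, r=18, sum=36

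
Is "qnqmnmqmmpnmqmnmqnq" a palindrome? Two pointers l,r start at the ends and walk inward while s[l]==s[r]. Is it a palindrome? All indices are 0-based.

[0,18] 'q'=='q' → l++,r--
[1,17] 'n'=='n' → l++,r--
[2,16] 'q'=='q' → l++,r--
[3,15] 'm'=='m' → l++,r--
[4,14] 'n'=='n' → l++,r--
[5,13] 'm'=='m' → l++,r--
[6,12] 'q'=='q' → l++,r--
[7,11] 'm'=='m' → l++,r--
[8,10] 'm'!='n' → stop

not a palindrome (mismatch at 8,10)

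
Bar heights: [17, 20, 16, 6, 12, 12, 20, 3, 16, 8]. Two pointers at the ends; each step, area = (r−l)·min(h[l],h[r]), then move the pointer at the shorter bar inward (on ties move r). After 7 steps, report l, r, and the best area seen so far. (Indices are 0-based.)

l=1, r=3, best area=128

l=0 r=9: min(17,8)*9=72 best=72 *, r--
l=0 r=8: min(17,16)*8=128 best=128 *, r--
l=0 r=7: min(17,3)*7=21 best=128, r--
l=0 r=6: min(17,20)*6=102 best=128, l++
l=1 r=6: min(20,20)*5=100 best=128, r--
l=1 r=5: min(20,12)*4=48 best=128, r--
l=1 r=4: min(20,12)*3=36 best=128, r--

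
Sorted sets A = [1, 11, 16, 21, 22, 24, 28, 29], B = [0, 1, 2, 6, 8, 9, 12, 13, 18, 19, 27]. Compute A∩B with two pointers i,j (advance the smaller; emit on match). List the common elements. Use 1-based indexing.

intersection = [1]

i=1 j=1: 1>0, j++
i=1 j=2: 1==1 emit, i++,j++
i=2 j=3: 11>2, j++
i=2 j=4: 11>6, j++
i=2 j=5: 11>8, j++
i=2 j=6: 11>9, j++
i=2 j=7: 11<12, i++
i=3 j=7: 16>12, j++
i=3 j=8: 16>13, j++
i=3 j=9: 16<18, i++
i=4 j=9: 21>18, j++
i=4 j=10: 21>19, j++
i=4 j=11: 21<27, i++
i=5 j=11: 22<27, i++
i=6 j=11: 24<27, i++
i=7 j=11: 28>27, j++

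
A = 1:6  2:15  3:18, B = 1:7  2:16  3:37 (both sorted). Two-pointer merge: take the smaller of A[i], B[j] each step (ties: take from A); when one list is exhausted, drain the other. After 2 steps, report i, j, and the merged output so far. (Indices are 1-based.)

i=1 j=1: A[i]=6<=B[j]=7 take 6, i++
i=2 j=1: A[i]=15>B[j]=7 take 7, j++

i=2, j=2, merged so far=[6, 7]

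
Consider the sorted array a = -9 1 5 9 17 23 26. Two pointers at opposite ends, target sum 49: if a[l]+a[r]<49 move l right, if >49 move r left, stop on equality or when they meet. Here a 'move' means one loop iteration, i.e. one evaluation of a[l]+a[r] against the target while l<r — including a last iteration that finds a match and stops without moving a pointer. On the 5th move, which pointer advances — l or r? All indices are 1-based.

[1,7] -9+26=17 <49 → l++
[2,7] 1+26=27 <49 → l++
[3,7] 5+26=31 <49 → l++
[4,7] 9+26=35 <49 → l++
[5,7] 17+26=43 <49 → l++

l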